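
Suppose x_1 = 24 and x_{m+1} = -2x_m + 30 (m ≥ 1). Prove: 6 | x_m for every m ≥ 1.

Base case: x_1 = 24 = 6·4, so 6 | x_1.
Assume 6 | x_r, so x_r = 6t for some integer t.
Then x_{r+1} = -2x_r + 30 = -2·(6t) + 30 = 6(-2t + 5), so 6 | x_{r+1}.
So the property holds for r+1, and by induction 6 | x_m for all m ≥ 1.

6 | x_m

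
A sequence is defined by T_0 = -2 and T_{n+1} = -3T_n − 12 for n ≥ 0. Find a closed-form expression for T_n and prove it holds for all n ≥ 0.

Claim: T_n = (-3)^n − 3.

Base case: T_0 = -2, and (-3)^0 − 3 = 1 − 3 = -2.
Assume T_m = (-3)^m − 3 for some m ≥ 0.
Then T_{m+1} = -3T_m − 12 = -3·((-3)^m − 3) − 12 = -3·(-3)^m + 9 − 12 = (-3)^{m+1} − 3.
Hence T_n = (-3)^n − 3 for every n ≥ 0, by induction.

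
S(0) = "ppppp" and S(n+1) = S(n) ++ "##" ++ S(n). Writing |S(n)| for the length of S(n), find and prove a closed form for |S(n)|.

Claim: |S(n)| = 7·2^n − 2.

Base case: |S(0)| = 5, and 7·2^0 − 2 = 5.
Assume |S(r)| = 7·2^r − 2.
Then |S(r+1)| = |S(r)| + 2 + |S(r)| = 2|S(r)| + 2 = 2(7·2^r − 2) + 2 = 7·2^{r+1} − 4 + 2 = 7·2^{r+1} − 2.
By induction, |S(n)| = 7·2^n − 2 for all n ≥ 0.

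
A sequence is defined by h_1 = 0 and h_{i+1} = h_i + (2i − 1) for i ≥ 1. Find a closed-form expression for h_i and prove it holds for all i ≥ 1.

Claim: h_i = i^2 − 2i + 1.

Base case: h_1 = 0, and 1^2 − 2·1 + 1 = 0.
Assume h_m = m^2 − 2m + 1.
Then h_{m+1} = h_m + (2m − 1) = (m^2 − 2m + 1) + (2m − 1) = m^2,
and (m+1)^2 − 2·(m+1) + 1 = m^2.
By induction, h_i = i^2 − 2i + 1 for all i ≥ 1.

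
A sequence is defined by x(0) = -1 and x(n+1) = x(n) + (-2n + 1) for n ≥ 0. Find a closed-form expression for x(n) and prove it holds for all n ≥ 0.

Claim: x(n) = -n^2 + 2n − 1.

Base case: x(0) = -1, and -0^2 + 2·0 − 1 = -1.
Assume x(j) = -j^2 + 2j − 1.
Then x(j+1) = x(j) + (-2j + 1) = (-j^2 + 2j − 1) + (-2j + 1) = -j^2,
and -(j+1)^2 + 2·(j+1) − 1 = -j^2.
Hence x(n) = -n^2 + 2n − 1 for every n ≥ 0, by induction.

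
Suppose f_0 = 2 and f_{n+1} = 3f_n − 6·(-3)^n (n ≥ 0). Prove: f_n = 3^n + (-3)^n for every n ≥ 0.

Base case: f_0 = 2, and 3^0 + (-3)^0 = 1 + 1 = 2.
Assume f_j = 3^j + (-3)^j for some j ≥ 0.
Then f_{j+1} = 3f_j − 6·(-3)^j = 3·(3^j + (-3)^j) − 6·(-3)^j = 3^{j+1} + 3·(-3)^j − 6·(-3)^j = 3^{j+1} − 3·(-3)^j = 3^{j+1} + (-3)^{j+1}.
By induction, f_n = 3^n + (-3)^n for all n ≥ 0.

f_n = 3^n + (-3)^n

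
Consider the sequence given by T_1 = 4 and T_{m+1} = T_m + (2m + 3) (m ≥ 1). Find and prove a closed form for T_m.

Claim: T_m = m^2 + 2m + 1.

Base case: T_1 = 4, and 1^2 + 2·1 + 1 = 4.
Assume T_j = j^2 + 2j + 1.
Then T_{j+1} = T_j + (2j + 3) = (j^2 + 2j + 1) + (2j + 3) = j^2 + 4j + 4,
and (j+1)^2 + 2·(j+1) + 1 = j^2 + 4j + 4.
By induction, T_m = m^2 + 2m + 1 for all m ≥ 1.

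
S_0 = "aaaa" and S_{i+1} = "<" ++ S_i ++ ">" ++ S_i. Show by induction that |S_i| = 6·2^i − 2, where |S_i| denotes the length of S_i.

Base case: |S_0| = 4, and 6·2^0 − 2 = 4.
Assume |S_r| = 6·2^r − 2.
Then |S_{r+1}| = 1 + |S_r| + 1 + |S_r| = 2|S_r| + 2 = 2(6·2^r − 2) + 2 = 6·2^{r+1} − 4 + 2 = 6·2^{r+1} − 2.
Hence |S_i| = 6·2^i − 2 for every i ≥ 0, by induction.

|S_i| = 6·2^i − 2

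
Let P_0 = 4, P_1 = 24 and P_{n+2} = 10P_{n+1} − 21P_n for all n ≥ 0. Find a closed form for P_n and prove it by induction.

Claim: P_n = 3·7^n + 3^n.

Base cases: P_0 = 4 and 3·7^0 + 3^0 = 4; P_1 = 24 and 3·7^1 + 3^1 = 24.
Assume P_i = 3·7^i + 3^i for all 0 ≤ i ≤ j, where j ≥ 1.
Then P_{j+1} = 10P_j − 21P_{j−1} = 10·(3·7^j + 3^j) − 21·(3·7^{j−1} + 3^{j−1}) = 3·(10·7 − 21)7^{j−1} + (10·3 − 21)3^{j−1} = 147·7^{j−1} + 9·3^{j−1} = 3·7^{j+1} + 3^{j+1}.
This completes the inductive step, so P_n = 3·7^n + 3^n for all n ≥ 0.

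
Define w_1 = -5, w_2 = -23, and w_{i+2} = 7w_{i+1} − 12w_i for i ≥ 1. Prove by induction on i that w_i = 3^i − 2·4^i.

Base cases: w_1 = -5 and 3^1 − 2·4^1 = -5; w_2 = -23 and 3^2 − 2·4^2 = -23.
Assume w_j = 3^j − 2·4^j for all 1 ≤ j ≤ k, where k ≥ 2.
Then w_{k+1} = 7w_k − 12w_{k−1} = 7·(3^k − 2·4^k) − 12·(3^{k−1} − 2·4^{k−1}) = (7·3 − 12)3^{k−1} − 2·(7·4 − 12)4^{k−1} = 9·3^{k−1} − 32·4^{k−1} = 3^{k+1} − 2·4^{k+1}.
By strong induction, w_i = 3^i − 2·4^i for all i ≥ 1.

w_i = 3^i − 2·4^i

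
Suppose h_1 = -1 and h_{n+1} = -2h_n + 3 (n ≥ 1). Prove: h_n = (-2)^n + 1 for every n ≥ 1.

Base case: h_1 = -1, and (-2)^1 + 1 = -2 + 1 = -1.
Assume h_j = (-2)^j + 1 for some j ≥ 1.
Then h_{j+1} = -2h_j + 3 = -2·((-2)^j + 1) + 3 = -2·(-2)^j − 2 + 3 = (-2)^{j+1} + 1.
Hence h_n = (-2)^n + 1 for every n ≥ 1, by induction.

h_n = (-2)^n + 1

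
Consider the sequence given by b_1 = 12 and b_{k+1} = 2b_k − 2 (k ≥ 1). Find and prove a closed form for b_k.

Claim: b_k = 5·2^k + 2.

Base case: b_1 = 12, and 5·2^1 + 2 = 10 + 2 = 12.
Assume b_m = 5·2^m + 2 for some m ≥ 1.
Then b_{m+1} = 2b_m − 2 = 2·(5·2^m + 2) − 2 = 10·2^m + 4 − 2 = 5·2^{m+1} + 2.
This completes the inductive step, so b_k = 5·2^k + 2 for all k ≥ 1.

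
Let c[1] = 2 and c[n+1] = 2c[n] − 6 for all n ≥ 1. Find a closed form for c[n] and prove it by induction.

Claim: c[n] = -2^{n+1} + 6.

Base case: c[1] = 2, and -2^{1+1} + 6 = -4 + 6 = 2.
Assume c[k] = -2^{k+1} + 6 for some k ≥ 1.
Then c[k+1] = 2c[k] − 6 = 2·(-2^{k+1} + 6) − 6 = -2^{k+2} + 12 − 6 = -2^{k+2} + 6.
This completes the inductive step, so c[n] = -2^{n+1} + 6 for all n ≥ 1.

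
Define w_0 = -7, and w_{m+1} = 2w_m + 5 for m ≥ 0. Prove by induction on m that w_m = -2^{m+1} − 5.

Base case: w_0 = -7, and -2^{0+1} − 5 = -2 − 5 = -7.
Assume w_j = -2^{j+1} − 5 for some j ≥ 0.
Then w_{j+1} = 2w_j + 5 = 2·(-2^{j+1} − 5) + 5 = -2^{j+2} − 10 + 5 = -2^{j+2} − 5.
This completes the inductive step, so w_m = -2^{m+1} − 5 for all m ≥ 0.

w_m = -2^{m+1} − 5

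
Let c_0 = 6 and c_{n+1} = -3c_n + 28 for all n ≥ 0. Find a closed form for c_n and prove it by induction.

Claim: c_n = -(-3)^n + 7.

Base case: c_0 = 6, and -(-3)^0 + 7 = -1 + 7 = 6.
Assume c_r = -(-3)^r + 7 for some r ≥ 0.
Then c_{r+1} = -3c_r + 28 = -3·(-(-3)^r + 7) + 28 = 3·(-3)^r − 21 + 28 = -(-3)^{r+1} + 7.
By induction, c_n = -(-3)^n + 7 for all n ≥ 0.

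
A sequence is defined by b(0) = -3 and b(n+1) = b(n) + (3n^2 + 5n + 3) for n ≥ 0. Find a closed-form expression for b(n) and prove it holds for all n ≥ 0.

Claim: b(n) = n^3 + n^2 + n − 3.

Base case: b(0) = -3, and 0^3 + 0^2 + 0 − 3 = -3.
Assume b(k) = k^3 + k^2 + k − 3.
Then b(k+1) = b(k) + (3k^2 + 5k + 3) = (k^3 + k^2 + k − 3) + (3k^2 + 5k + 3) = k^3 + 4k^2 + 6k,
and (k+1)^3 + (k+1)^2 + (k+1) − 3 = k^3 + 4k^2 + 6k.
By induction, b(n) = n^3 + n^2 + n − 3 for all n ≥ 0.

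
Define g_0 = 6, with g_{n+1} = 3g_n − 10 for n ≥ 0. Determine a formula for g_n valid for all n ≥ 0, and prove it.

Claim: g_n = 3^n + 5.

Base case: g_0 = 6, and 3^0 + 5 = 1 + 5 = 6.
Assume g_r = 3^r + 5 for some r ≥ 0.
Then g_{r+1} = 3g_r − 10 = 3·(3^r + 5) − 10 = 3^{r+1} + 15 − 10 = 3^{r+1} + 5.
By induction, g_n = 3^n + 5 for all n ≥ 0.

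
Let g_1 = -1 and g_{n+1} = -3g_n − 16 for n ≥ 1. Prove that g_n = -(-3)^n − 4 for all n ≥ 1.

Base case: g_1 = -1, and -(-3)^1 − 4 = 3 − 4 = -1.
Assume g_m = -(-3)^m − 4 for some m ≥ 1.
Then g_{m+1} = -3g_m − 16 = -3·(-(-3)^m − 4) − 16 = 3·(-3)^m + 12 − 16 = -(-3)^{m+1} − 4.
By induction, g_n = -(-3)^n − 4 for all n ≥ 1.

g_n = -(-3)^n − 4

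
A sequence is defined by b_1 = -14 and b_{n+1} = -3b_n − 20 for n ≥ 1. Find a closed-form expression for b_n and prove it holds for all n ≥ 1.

Claim: b_n = 3·(-3)^n − 5.

Base case: b_1 = -14, and 3·(-3)^1 − 5 = -9 − 5 = -14.
Assume b_j = 3·(-3)^j − 5 for some j ≥ 1.
Then b_{j+1} = -3b_j − 20 = -3·(3·(-3)^j − 5) − 20 = -9·(-3)^j + 15 − 20 = 3·(-3)^{j+1} − 5.
So the formula holds for j+1, and by induction b_n = 3·(-3)^n − 5 for all n ≥ 1.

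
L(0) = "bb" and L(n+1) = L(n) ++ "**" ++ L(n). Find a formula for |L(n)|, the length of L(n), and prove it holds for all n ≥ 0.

Claim: |L(n)| = 2^{n+2} − 2.

Base case: |L(0)| = 2, and 2^{0+2} − 2 = 2.
Assume |L(k)| = 2^{k+2} − 2.
Then |L(k+1)| = |L(k)| + 2 + |L(k)| = 2|L(k)| + 2 = 2(2^{k+2} − 2) + 2 = 2^{k+3} − 4 + 2 = 2^{k+3} − 2.
Hence |L(n)| = 2^{n+2} − 2 for every n ≥ 0, by induction.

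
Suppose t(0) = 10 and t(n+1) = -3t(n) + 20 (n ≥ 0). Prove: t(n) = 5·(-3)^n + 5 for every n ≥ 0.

Base case: t(0) = 10, and 5·(-3)^0 + 5 = 5 + 5 = 10.
Assume t(m) = 5·(-3)^m + 5 for some m ≥ 0.
Then t(m+1) = -3t(m) + 20 = -3·(5·(-3)^m + 5) + 20 = -15·(-3)^m − 15 + 20 = 5·(-3)^{m+1} + 5.
Hence t(n) = 5·(-3)^n + 5 for every n ≥ 0, by induction.

t(n) = 5·(-3)^n + 5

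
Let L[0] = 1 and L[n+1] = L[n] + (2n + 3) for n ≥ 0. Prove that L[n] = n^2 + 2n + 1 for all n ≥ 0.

Base case: L[0] = 1, and 0^2 + 2·0 + 1 = 1.
Assume L[r] = r^2 + 2r + 1.
Then L[r+1] = L[r] + (2r + 3) = (r^2 + 2r + 1) + (2r + 3) = r^2 + 4r + 4,
and (r+1)^2 + 2·(r+1) + 1 = r^2 + 4r + 4.
Hence L[n] = n^2 + 2n + 1 for every n ≥ 0, by induction.

L[n] = n^2 + 2n + 1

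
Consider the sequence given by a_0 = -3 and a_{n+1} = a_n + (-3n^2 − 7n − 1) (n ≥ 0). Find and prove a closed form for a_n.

Claim: a_n = -n^3 − 2n^2 + 2n − 3.

Base case: a_0 = -3, and -0^3 − 2·0^2 + 2·0 − 3 = -3.
Assume a_r = -r^3 − 2r^2 + 2r − 3.
Then a_{r+1} = a_r + (-3r^2 − 7r − 1) = (-r^3 − 2r^2 + 2r − 3) + (-3r^2 − 7r − 1) = -r^3 − 5r^2 − 5r − 4,
and -(r+1)^3 − 2·(r+1)^2 + 2·(r+1) − 3 = -r^3 − 5r^2 − 5r − 4.
This completes the inductive step, so a_n = -n^3 − 2n^2 + 2n − 3 for all n ≥ 0.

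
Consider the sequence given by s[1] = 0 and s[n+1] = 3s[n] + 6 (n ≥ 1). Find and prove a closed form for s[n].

Claim: s[n] = 3^n − 3.

Base case: s[1] = 0, and 3^1 − 3 = 3 − 3 = 0.
Assume s[j] = 3^j − 3 for some j ≥ 1.
Then s[j+1] = 3s[j] + 6 = 3·(3^j − 3) + 6 = 3^{j+1} − 9 + 6 = 3^{j+1} − 3.
Hence s[n] = 3^n − 3 for every n ≥ 1, by induction.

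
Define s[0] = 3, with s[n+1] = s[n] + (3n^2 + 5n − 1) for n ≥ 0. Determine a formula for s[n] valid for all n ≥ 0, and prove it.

Claim: s[n] = n^3 + n^2 − 3n + 3.

Base case: s[0] = 3, and 0^3 + 0^2 − 3·0 + 3 = 3.
Assume s[k] = k^3 + k^2 − 3k + 3.
Then s[k+1] = s[k] + (3k^2 + 5k − 1) = (k^3 + k^2 − 3k + 3) + (3k^2 + 5k − 1) = k^3 + 4k^2 + 2k + 2,
and (k+1)^3 + (k+1)^2 − 3·(k+1) + 3 = k^3 + 4k^2 + 2k + 2.
This completes the inductive step, so s[n] = n^3 + n^2 − 3n + 3 for all n ≥ 0.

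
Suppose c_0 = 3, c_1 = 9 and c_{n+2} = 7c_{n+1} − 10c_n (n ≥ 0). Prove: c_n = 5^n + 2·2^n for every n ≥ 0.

Base cases: c_0 = 3 and 5^0 + 2·2^0 = 3; c_1 = 9 and 5^1 + 2·2^1 = 9.
Assume c_i = 5^i + 2·2^i for all 0 ≤ i ≤ j, where j ≥ 1.
Then c_{j+1} = 7c_j − 10c_{j−1} = 7·(5^j + 2·2^j) − 10·(5^{j−1} + 2·2^{j−1}) = (7·5 − 10)5^{j−1} + 2·(7·2 − 10)2^{j−1} = 25·5^{j−1} + 8·2^{j−1} = 5^{j+1} + 2·2^{j+1}.
Hence c_n = 5^n + 2·2^n for every n ≥ 0, by strong induction.

c_n = 5^n + 2·2^n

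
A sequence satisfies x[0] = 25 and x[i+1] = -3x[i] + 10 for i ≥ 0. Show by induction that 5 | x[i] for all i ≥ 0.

Base case: x[0] = 25 = 5·5, so 5 | x[0].
Assume 5 | x[j], so x[j] = 5t for some integer t.
Then x[j+1] = -3x[j] + 10 = -3·(5t) + 10 = 5(-3t + 2), so 5 | x[j+1].
By induction, 5 | x[i] for all i ≥ 0.

5 | x[i]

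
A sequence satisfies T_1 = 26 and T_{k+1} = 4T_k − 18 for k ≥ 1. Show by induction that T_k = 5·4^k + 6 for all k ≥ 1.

Base case: T_1 = 26, and 5·4^1 + 6 = 20 + 6 = 26.
Assume T_j = 5·4^j + 6 for some j ≥ 1.
Then T_{j+1} = 4T_j − 18 = 4·(5·4^j + 6) − 18 = 20·4^j + 24 − 18 = 5·4^{j+1} + 6.
Hence T_k = 5·4^k + 6 for every k ≥ 1, by induction.

T_k = 5·4^k + 6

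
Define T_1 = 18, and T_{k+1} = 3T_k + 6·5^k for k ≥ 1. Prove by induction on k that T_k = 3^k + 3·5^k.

Base case: T_1 = 18, and 3^1 + 3·5^1 = 3 + 15 = 18.
Assume T_m = 3^m + 3·5^m for some m ≥ 1.
Then T_{m+1} = 3T_m + 6·5^m = 3·(3^m + 3·5^m) + 6·5^m = 3^{m+1} + 9·5^m + 6·5^m = 3^{m+1} + 15·5^m = 3^{m+1} + 3·5^{m+1}.
So the formula holds for m+1, and by induction T_k = 3^k + 3·5^k for all k ≥ 1.

T_k = 3^k + 3·5^k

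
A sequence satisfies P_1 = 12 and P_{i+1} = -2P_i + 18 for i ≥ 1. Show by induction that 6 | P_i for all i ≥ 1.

Base case: P_1 = 12 = 6·2, so 6 | P_1.
Assume 6 | P_r, so P_r = 6t for some integer t.
Then P_{r+1} = -2P_r + 18 = -2·(6t) + 18 = 6(-2t + 3), so 6 | P_{r+1}.
This completes the inductive step, so 6 | P_i for all i ≥ 1.

6 | P_i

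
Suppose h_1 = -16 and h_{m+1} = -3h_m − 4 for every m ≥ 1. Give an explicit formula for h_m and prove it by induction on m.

Claim: h_m = 5·(-3)^m − 1.

Base case: h_1 = -16, and 5·(-3)^1 − 1 = -15 − 1 = -16.
Assume h_r = 5·(-3)^r − 1 for some r ≥ 1.
Then h_{r+1} = -3h_r − 4 = -3·(5·(-3)^r − 1) − 4 = -15·(-3)^r + 3 − 4 = 5·(-3)^{r+1} − 1.
Hence h_m = 5·(-3)^m − 1 for every m ≥ 1, by induction.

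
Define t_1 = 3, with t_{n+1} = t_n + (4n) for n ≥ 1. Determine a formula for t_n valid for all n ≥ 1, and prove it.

Claim: t_n = 2n^2 − 2n + 3.

Base case: t_1 = 3, and 2·1^2 − 2·1 + 3 = 3.
Assume t_j = 2j^2 − 2j + 3.
Then t_{j+1} = t_j + (4j) = (2j^2 − 2j + 3) + (4j) = 2j^2 + 2j + 3,
and 2·(j+1)^2 − 2·(j+1) + 3 = 2j^2 + 2j + 3.
By induction, t_n = 2n^2 − 2n + 3 for all n ≥ 1.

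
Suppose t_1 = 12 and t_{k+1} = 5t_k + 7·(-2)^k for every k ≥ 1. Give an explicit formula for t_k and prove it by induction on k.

Claim: t_k = 2·5^k − (-2)^k.

Base case: t_1 = 12, and 2·5^1 − (-2)^1 = 10 + 2 = 12.
Assume t_m = 2·5^m − (-2)^m for some m ≥ 1.
Then t_{m+1} = 5t_m + 7·(-2)^m = 5·(2·5^m − (-2)^m) + 7·(-2)^m = 2·5^{m+1} − 5·(-2)^m + 7·(-2)^m = 2·5^{m+1} + 2·(-2)^m = 2·5^{m+1} − (-2)^{m+1}.
This completes the inductive step, so t_k = 2·5^k − (-2)^k for all k ≥ 1.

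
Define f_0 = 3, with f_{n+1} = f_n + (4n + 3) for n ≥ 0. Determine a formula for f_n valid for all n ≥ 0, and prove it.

Claim: f_n = 2n^2 + n + 3.

Base case: f_0 = 3, and 2·0^2 + 0 + 3 = 3.
Assume f_r = 2r^2 + r + 3.
Then f_{r+1} = f_r + (4r + 3) = (2r^2 + r + 3) + (4r + 3) = 2r^2 + 5r + 6,
and 2·(r+1)^2 + (r+1) + 3 = 2r^2 + 5r + 6.
Hence f_n = 2n^2 + n + 3 for every n ≥ 0, by induction.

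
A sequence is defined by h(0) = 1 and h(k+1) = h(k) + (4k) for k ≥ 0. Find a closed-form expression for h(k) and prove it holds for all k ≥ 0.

Claim: h(k) = 2k^2 − 2k + 1.

Base case: h(0) = 1, and 2·0^2 − 2·0 + 1 = 1.
Assume h(r) = 2r^2 − 2r + 1.
Then h(r+1) = h(r) + (4r) = (2r^2 − 2r + 1) + (4r) = 2r^2 + 2r + 1,
and 2·(r+1)^2 − 2·(r+1) + 1 = 2r^2 + 2r + 1.
By induction, h(k) = 2k^2 − 2k + 1 for all k ≥ 0.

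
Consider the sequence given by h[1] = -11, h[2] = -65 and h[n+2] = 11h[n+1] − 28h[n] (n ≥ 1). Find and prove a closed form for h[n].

Claim: h[n] = -7^n − 4^n.

Base cases: h[1] = -11 and -7^1 − 4^1 = -11; h[2] = -65 and -7^2 − 4^2 = -65.
Assume h[i] = -7^i − 4^i for all 1 ≤ i ≤ j, where j ≥ 2.
Then h[j+1] = 11h[j] − 28h[j−1] = 11·(-7^j − 4^j) − 28·(-7^{j−1} − 4^{j−1}) = -(11·7 − 28)7^{j−1} − (11·4 − 28)4^{j−1} = -49·7^{j−1} − 16·4^{j−1} = -7^{j+1} − 4^{j+1}.
By strong induction, h[n] = -7^n − 4^n for all n ≥ 1.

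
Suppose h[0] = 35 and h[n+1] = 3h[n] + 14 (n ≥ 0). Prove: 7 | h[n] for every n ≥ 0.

Base case: h[0] = 35 = 7·5, so 7 | h[0].
Assume 7 | h[m], so h[m] = 7t for some integer t.
Then h[m+1] = 3h[m] + 14 = 3·(7t) + 14 = 7(3t + 2), so 7 | h[m+1].
Hence 7 | h[n] for every n ≥ 0, by induction.

7 | h[n]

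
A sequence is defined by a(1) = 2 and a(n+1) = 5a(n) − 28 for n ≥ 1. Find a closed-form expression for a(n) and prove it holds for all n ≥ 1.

Claim: a(n) = -5^n + 7.

Base case: a(1) = 2, and -5^1 + 7 = -5 + 7 = 2.
Assume a(j) = -5^j + 7 for some j ≥ 1.
Then a(j+1) = 5a(j) − 28 = 5·(-5^j + 7) − 28 = -5^{j+1} + 35 − 28 = -5^{j+1} + 7.
So the formula holds for j+1, and by induction a(n) = -5^n + 7 for all n ≥ 1.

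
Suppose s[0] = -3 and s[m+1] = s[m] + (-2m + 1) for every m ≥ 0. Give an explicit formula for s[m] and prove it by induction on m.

Claim: s[m] = -m^2 + 2m − 3.

Base case: s[0] = -3, and -0^2 + 2·0 − 3 = -3.
Assume s[k] = -k^2 + 2k − 3.
Then s[k+1] = s[k] + (-2k + 1) = (-k^2 + 2k − 3) + (-2k + 1) = -k^2 − 2,
and -(k+1)^2 + 2·(k+1) − 3 = -k^2 − 2.
This completes the inductive step, so s[m] = -m^2 + 2m − 3 for all m ≥ 0.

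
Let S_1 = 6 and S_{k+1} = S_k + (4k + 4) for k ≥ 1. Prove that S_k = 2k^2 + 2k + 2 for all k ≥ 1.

Base case: S_1 = 6, and 2·1^2 + 2·1 + 2 = 6.
Assume S_m = 2m^2 + 2m + 2.
Then S_{m+1} = S_m + (4m + 4) = (2m^2 + 2m + 2) + (4m + 4) = 2m^2 + 6m + 6,
and 2·(m+1)^2 + 2·(m+1) + 2 = 2m^2 + 6m + 6.
By induction, S_k = 2k^2 + 2k + 2 for all k ≥ 1.

S_k = 2k^2 + 2k + 2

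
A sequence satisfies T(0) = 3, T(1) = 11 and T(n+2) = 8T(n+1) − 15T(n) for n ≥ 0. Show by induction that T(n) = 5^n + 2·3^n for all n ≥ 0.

Base cases: T(0) = 3 and 5^0 + 2·3^0 = 3; T(1) = 11 and 5^1 + 2·3^1 = 11.
Assume T(j) = 5^j + 2·3^j for all 0 ≤ j ≤ r, where r ≥ 1.
Then T(r+1) = 8T(r) − 15T(r−1) = 8·(5^r + 2·3^r) − 15·(5^{r−1} + 2·3^{r−1}) = (8·5 − 15)5^{r−1} + 2·(8·3 − 15)3^{r−1} = 25·5^{r−1} + 18·3^{r−1} = 5^{r+1} + 2·3^{r+1}.
Hence T(n) = 5^n + 2·3^n for every n ≥ 0, by strong induction.

T(n) = 5^n + 2·3^n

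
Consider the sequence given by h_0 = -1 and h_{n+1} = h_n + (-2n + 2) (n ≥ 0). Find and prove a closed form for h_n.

Claim: h_n = -n^2 + 3n − 1.

Base case: h_0 = -1, and -0^2 + 3·0 − 1 = -1.
Assume h_r = -r^2 + 3r − 1.
Then h_{r+1} = h_r + (-2r + 2) = (-r^2 + 3r − 1) + (-2r + 2) = -r^2 + r + 1,
and -(r+1)^2 + 3·(r+1) − 1 = -r^2 + r + 1.
This completes the inductive step, so h_n = -n^2 + 3n − 1 for all n ≥ 0.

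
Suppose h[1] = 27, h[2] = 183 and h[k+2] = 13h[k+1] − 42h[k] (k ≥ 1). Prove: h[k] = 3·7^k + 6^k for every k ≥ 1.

Base cases: h[1] = 27 and 3·7^1 + 6^1 = 27; h[2] = 183 and 3·7^2 + 6^2 = 183.
Assume h[j] = 3·7^j + 6^j for all 1 ≤ j ≤ m, where m ≥ 2.
Then h[m+1] = 13h[m] − 42h[m−1] = 13·(3·7^m + 6^m) − 42·(3·7^{m−1} + 6^{m−1}) = 3·(13·7 − 42)7^{m−1} + (13·6 − 42)6^{m−1} = 147·7^{m−1} + 36·6^{m−1} = 3·7^{m+1} + 6^{m+1}.
So the formula holds for m+1, and by strong induction h[k] = 3·7^k + 6^k for all k ≥ 1.

h[k] = 3·7^k + 6^k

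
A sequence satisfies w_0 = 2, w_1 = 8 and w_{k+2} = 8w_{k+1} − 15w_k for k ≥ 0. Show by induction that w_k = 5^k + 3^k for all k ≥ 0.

Base cases: w_0 = 2 and 5^0 + 3^0 = 2; w_1 = 8 and 5^1 + 3^1 = 8.
Assume w_i = 5^i + 3^i for all 0 ≤ i ≤ j, where j ≥ 1.
Then w_{j+1} = 8w_j − 15w_{j−1} = 8·(5^j + 3^j) − 15·(5^{j−1} + 3^{j−1}) = (8·5 − 15)5^{j−1} + (8·3 − 15)3^{j−1} = 25·5^{j−1} + 9·3^{j−1} = 5^{j+1} + 3^{j+1}.
So the formula holds for j+1, and by strong induction w_k = 5^k + 3^k for all k ≥ 0.

w_k = 5^k + 3^k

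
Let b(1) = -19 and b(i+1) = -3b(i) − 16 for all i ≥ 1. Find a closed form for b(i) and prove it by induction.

Claim: b(i) = 5·(-3)^i − 4.

Base case: b(1) = -19, and 5·(-3)^1 − 4 = -15 − 4 = -19.
Assume b(k) = 5·(-3)^k − 4 for some k ≥ 1.
Then b(k+1) = -3b(k) − 16 = -3·(5·(-3)^k − 4) − 16 = -15·(-3)^k + 12 − 16 = 5·(-3)^{k+1} − 4.
This completes the inductive step, so b(i) = 5·(-3)^i − 4 for all i ≥ 1.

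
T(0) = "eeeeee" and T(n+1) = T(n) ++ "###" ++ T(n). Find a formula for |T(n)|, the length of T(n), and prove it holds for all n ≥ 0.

Claim: |T(n)| = 9·2^n − 3.

Base case: |T(0)| = 6, and 9·2^0 − 3 = 6.
Assume |T(j)| = 9·2^j − 3.
Then |T(j+1)| = |T(j)| + 3 + |T(j)| = 2|T(j)| + 3 = 2(9·2^j − 3) + 3 = 9·2^{j+1} − 6 + 3 = 9·2^{j+1} − 3.
By induction, |T(n)| = 9·2^n − 3 for all n ≥ 0.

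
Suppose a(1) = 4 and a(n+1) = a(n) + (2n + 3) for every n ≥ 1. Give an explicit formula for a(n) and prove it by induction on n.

Claim: a(n) = n^2 + 2n + 1.

Base case: a(1) = 4, and 1^2 + 2·1 + 1 = 4.
Assume a(j) = j^2 + 2j + 1.
Then a(j+1) = a(j) + (2j + 3) = (j^2 + 2j + 1) + (2j + 3) = j^2 + 4j + 4,
and (j+1)^2 + 2·(j+1) + 1 = j^2 + 4j + 4.
By induction, a(n) = n^2 + 2n + 1 for all n ≥ 1.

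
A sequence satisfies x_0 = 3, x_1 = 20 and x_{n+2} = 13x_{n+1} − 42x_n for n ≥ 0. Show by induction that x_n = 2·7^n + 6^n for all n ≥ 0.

Base cases: x_0 = 3 and 2·7^0 + 6^0 = 3; x_1 = 20 and 2·7^1 + 6^1 = 20.
Assume x_j = 2·7^j + 6^j for all 0 ≤ j ≤ r, where r ≥ 1.
Then x_{r+1} = 13x_r − 42x_{r−1} = 13·(2·7^r + 6^r) − 42·(2·7^{r−1} + 6^{r−1}) = 2·(13·7 − 42)7^{r−1} + (13·6 − 42)6^{r−1} = 98·7^{r−1} + 36·6^{r−1} = 2·7^{r+1} + 6^{r+1}.
Hence x_n = 2·7^n + 6^n for every n ≥ 0, by strong induction.

x_n = 2·7^n + 6^n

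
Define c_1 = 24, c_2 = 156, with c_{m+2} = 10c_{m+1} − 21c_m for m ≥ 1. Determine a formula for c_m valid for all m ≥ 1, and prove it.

Claim: c_m = 3·7^m + 3^m.

Base cases: c_1 = 24 and 3·7^1 + 3^1 = 24; c_2 = 156 and 3·7^2 + 3^2 = 156.
Assume c_j = 3·7^j + 3^j for all 1 ≤ j ≤ k, where k ≥ 2.
Then c_{k+1} = 10c_k − 21c_{k−1} = 10·(3·7^k + 3^k) − 21·(3·7^{k−1} + 3^{k−1}) = 3·(10·7 − 21)7^{k−1} + (10·3 − 21)3^{k−1} = 147·7^{k−1} + 9·3^{k−1} = 3·7^{k+1} + 3^{k+1}.
Hence c_m = 3·7^m + 3^m for every m ≥ 1, by strong induction.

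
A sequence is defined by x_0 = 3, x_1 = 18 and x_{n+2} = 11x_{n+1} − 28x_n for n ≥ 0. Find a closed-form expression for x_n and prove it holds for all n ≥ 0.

Claim: x_n = 2·7^n + 4^n.

Base cases: x_0 = 3 and 2·7^0 + 4^0 = 3; x_1 = 18 and 2·7^1 + 4^1 = 18.
Assume x_i = 2·7^i + 4^i for all 0 ≤ i ≤ j, where j ≥ 1.
Then x_{j+1} = 11x_j − 28x_{j−1} = 11·(2·7^j + 4^j) − 28·(2·7^{j−1} + 4^{j−1}) = 2·(11·7 − 28)7^{j−1} + (11·4 − 28)4^{j−1} = 98·7^{j−1} + 16·4^{j−1} = 2·7^{j+1} + 4^{j+1}.
Hence x_n = 2·7^n + 4^n for every n ≥ 0, by strong induction.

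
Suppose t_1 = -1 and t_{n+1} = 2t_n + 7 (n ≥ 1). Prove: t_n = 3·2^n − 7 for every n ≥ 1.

Base case: t_1 = -1, and 3·2^1 − 7 = 6 − 7 = -1.
Assume t_m = 3·2^m − 7 for some m ≥ 1.
Then t_{m+1} = 2t_m + 7 = 2·(3·2^m − 7) + 7 = 6·2^m − 14 + 7 = 3·2^{m+1} − 7.
By induction, t_n = 3·2^n − 7 for all n ≥ 1.

t_n = 3·2^n − 7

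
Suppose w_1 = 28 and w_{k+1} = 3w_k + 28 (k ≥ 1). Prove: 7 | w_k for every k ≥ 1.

Base case: w_1 = 28 = 7·4, so 7 | w_1.
Assume 7 | w_r, so w_r = 7t for some integer t.
Then w_{r+1} = 3w_r + 28 = 3·(7t) + 28 = 7(3t + 4), so 7 | w_{r+1}.
So the property holds for r+1, and by induction 7 | w_k for all k ≥ 1.

7 | w_k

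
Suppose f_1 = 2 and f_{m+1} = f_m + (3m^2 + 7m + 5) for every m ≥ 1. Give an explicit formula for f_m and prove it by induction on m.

Claim: f_m = m^3 + 2m^2 + 2m − 3.

Base case: f_1 = 2, and 1^3 + 2·1^2 + 2·1 − 3 = 2.
Assume f_k = k^3 + 2k^2 + 2k − 3.
Then f_{k+1} = f_k + (3k^2 + 7k + 5) = (k^3 + 2k^2 + 2k − 3) + (3k^2 + 7k + 5) = k^3 + 5k^2 + 9k + 2,
and (k+1)^3 + 2·(k+1)^2 + 2·(k+1) − 3 = k^3 + 5k^2 + 9k + 2.
By induction, f_m = m^3 + 2m^2 + 2m − 3 for all m ≥ 1.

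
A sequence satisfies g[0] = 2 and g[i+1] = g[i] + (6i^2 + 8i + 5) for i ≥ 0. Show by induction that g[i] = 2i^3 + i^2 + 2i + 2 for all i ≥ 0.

Base case: g[0] = 2, and 2·0^3 + 0^2 + 2·0 + 2 = 2.
Assume g[j] = 2j^3 + j^2 + 2j + 2.
Then g[j+1] = g[j] + (6j^2 + 8j + 5) = (2j^3 + j^2 + 2j + 2) + (6j^2 + 8j + 5) = 2j^3 + 7j^2 + 10j + 7,
and 2·(j+1)^3 + (j+1)^2 + 2·(j+1) + 2 = 2j^3 + 7j^2 + 10j + 7.
This completes the inductive step, so g[i] = 2i^3 + i^2 + 2i + 2 for all i ≥ 0.

g[i] = 2i^3 + i^2 + 2i + 2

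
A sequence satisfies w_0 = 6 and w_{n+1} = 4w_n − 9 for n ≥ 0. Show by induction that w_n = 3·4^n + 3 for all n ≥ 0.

Base case: w_0 = 6, and 3·4^0 + 3 = 3 + 3 = 6.
Assume w_k = 3·4^k + 3 for some k ≥ 0.
Then w_{k+1} = 4w_k − 9 = 4·(3·4^k + 3) − 9 = 12·4^k + 12 − 9 = 3·4^{k+1} + 3.
This completes the inductive step, so w_n = 3·4^n + 3 for all n ≥ 0.

w_n = 3·4^n + 3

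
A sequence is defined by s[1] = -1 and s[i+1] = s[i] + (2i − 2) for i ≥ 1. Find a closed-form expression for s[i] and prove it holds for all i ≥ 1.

Claim: s[i] = i^2 − 3i + 1.

Base case: s[1] = -1, and 1^2 − 3·1 + 1 = -1.
Assume s[r] = r^2 − 3r + 1.
Then s[r+1] = s[r] + (2r − 2) = (r^2 − 3r + 1) + (2r − 2) = r^2 − r − 1,
and (r+1)^2 − 3·(r+1) + 1 = r^2 − r − 1.
By induction, s[i] = i^2 − 3i + 1 for all i ≥ 1.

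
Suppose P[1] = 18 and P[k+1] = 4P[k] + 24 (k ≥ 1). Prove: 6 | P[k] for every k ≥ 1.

Base case: P[1] = 18 = 6·3, so 6 | P[1].
Assume 6 | P[j], so P[j] = 6t for some integer t.
Then P[j+1] = 4P[j] + 24 = 4·(6t) + 24 = 6(4t + 4), so 6 | P[j+1].
So the property holds for j+1, and by induction 6 | P[k] for all k ≥ 1.

6 | P[k]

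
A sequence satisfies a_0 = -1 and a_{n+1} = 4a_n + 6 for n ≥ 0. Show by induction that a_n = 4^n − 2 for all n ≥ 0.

Base case: a_0 = -1, and 4^0 − 2 = 1 − 2 = -1.
Assume a_k = 4^k − 2 for some k ≥ 0.
Then a_{k+1} = 4a_k + 6 = 4·(4^k − 2) + 6 = 4^{k+1} − 8 + 6 = 4^{k+1} − 2.
By induction, a_n = 4^n − 2 for all n ≥ 0.

a_n = 4^n − 2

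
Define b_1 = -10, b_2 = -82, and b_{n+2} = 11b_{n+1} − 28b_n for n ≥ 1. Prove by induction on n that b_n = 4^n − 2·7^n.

Base cases: b_1 = -10 and 4^1 − 2·7^1 = -10; b_2 = -82 and 4^2 − 2·7^2 = -82.
Assume b_j = 4^j − 2·7^j for all 1 ≤ j ≤ k, where k ≥ 2.
Then b_{k+1} = 11b_k − 28b_{k−1} = 11·(4^k − 2·7^k) − 28·(4^{k−1} − 2·7^{k−1}) = (11·4 − 28)4^{k−1} − 2·(11·7 − 28)7^{k−1} = 16·4^{k−1} − 98·7^{k−1} = 4^{k+1} − 2·7^{k+1}.
Hence b_n = 4^n − 2·7^n for every n ≥ 1, by strong induction.

b_n = 4^n − 2·7^n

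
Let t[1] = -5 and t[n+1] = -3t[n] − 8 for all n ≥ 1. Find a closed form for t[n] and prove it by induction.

Claim: t[n] = (-3)^n − 2.

Base case: t[1] = -5, and (-3)^1 − 2 = -3 − 2 = -5.
Assume t[r] = (-3)^r − 2 for some r ≥ 1.
Then t[r+1] = -3t[r] − 8 = -3·((-3)^r − 2) − 8 = -3·(-3)^r + 6 − 8 = (-3)^{r+1} − 2.
By induction, t[n] = (-3)^n − 2 for all n ≥ 1.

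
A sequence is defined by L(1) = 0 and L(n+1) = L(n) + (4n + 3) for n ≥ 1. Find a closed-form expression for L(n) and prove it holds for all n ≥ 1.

Claim: L(n) = 2n^2 + n − 3.

Base case: L(1) = 0, and 2·1^2 + 1 − 3 = 0.
Assume L(k) = 2k^2 + k − 3.
Then L(k+1) = L(k) + (4k + 3) = (2k^2 + k − 3) + (4k + 3) = 2k^2 + 5k,
and 2·(k+1)^2 + (k+1) − 3 = 2k^2 + 5k.
Hence L(n) = 2n^2 + n − 3 for every n ≥ 1, by induction.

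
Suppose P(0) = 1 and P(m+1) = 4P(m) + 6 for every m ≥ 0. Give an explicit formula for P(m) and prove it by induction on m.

Claim: P(m) = 3·4^m − 2.

Base case: P(0) = 1, and 3·4^0 − 2 = 3 − 2 = 1.
Assume P(r) = 3·4^r − 2 for some r ≥ 0.
Then P(r+1) = 4P(r) + 6 = 4·(3·4^r − 2) + 6 = 12·4^r − 8 + 6 = 3·4^{r+1} − 2.
This completes the inductive step, so P(m) = 3·4^m − 2 for all m ≥ 0.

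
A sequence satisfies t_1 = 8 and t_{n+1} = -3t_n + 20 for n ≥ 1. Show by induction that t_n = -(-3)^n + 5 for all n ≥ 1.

Base case: t_1 = 8, and -(-3)^1 + 5 = 3 + 5 = 8.
Assume t_k = -(-3)^k + 5 for some k ≥ 1.
Then t_{k+1} = -3t_k + 20 = -3·(-(-3)^k + 5) + 20 = 3·(-3)^k − 15 + 20 = -(-3)^{k+1} + 5.
Hence t_n = -(-3)^n + 5 for every n ≥ 1, by induction.

t_n = -(-3)^n + 5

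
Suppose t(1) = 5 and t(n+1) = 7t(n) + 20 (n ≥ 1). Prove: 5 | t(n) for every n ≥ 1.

Base case: t(1) = 5 = 5·1, so 5 | t(1).
Assume 5 | t(j), so t(j) = 5s for some integer s.
Then t(j+1) = 7t(j) + 20 = 7·(5s) + 20 = 5(7s + 4), so 5 | t(j+1).
Hence 5 | t(n) for every n ≥ 1, by induction.

5 | t(n)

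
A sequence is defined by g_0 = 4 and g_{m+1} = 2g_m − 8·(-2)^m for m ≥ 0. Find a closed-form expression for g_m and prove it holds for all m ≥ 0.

Claim: g_m = 2·2^m + 2·(-2)^m.

Base case: g_0 = 4, and 2·2^0 + 2·(-2)^0 = 2 + 2 = 4.
Assume g_j = 2·2^j + 2·(-2)^j for some j ≥ 0.
Then g_{j+1} = 2g_j − 8·(-2)^j = 2·(2·2^j + 2·(-2)^j) − 8·(-2)^j = 2·2^{j+1} + 4·(-2)^j − 8·(-2)^j = 2·2^{j+1} − 4·(-2)^j = 2·2^{j+1} + 2·(-2)^{j+1}.
Hence g_m = 2·2^m + 2·(-2)^m for every m ≥ 0, by induction.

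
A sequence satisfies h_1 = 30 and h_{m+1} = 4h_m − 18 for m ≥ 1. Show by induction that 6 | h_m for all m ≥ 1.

Base case: h_1 = 30 = 6·5, so 6 | h_1.
Assume 6 | h_j, so h_j = 6t for some integer t.
Then h_{j+1} = 4h_j − 18 = 4·(6t) − 18 = 6(4t − 3), so 6 | h_{j+1}.
Hence 6 | h_m for every m ≥ 1, by induction.

6 | h_m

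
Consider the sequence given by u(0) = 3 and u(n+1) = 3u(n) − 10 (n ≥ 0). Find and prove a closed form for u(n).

Claim: u(n) = -2·3^n + 5.

Base case: u(0) = 3, and -2·3^0 + 5 = -2 + 5 = 3.
Assume u(m) = -2·3^m + 5 for some m ≥ 0.
Then u(m+1) = 3u(m) − 10 = 3·(-2·3^m + 5) − 10 = -6·3^m + 15 − 10 = -2·3^{m+1} + 5.
Hence u(n) = -2·3^n + 5 for every n ≥ 0, by induction.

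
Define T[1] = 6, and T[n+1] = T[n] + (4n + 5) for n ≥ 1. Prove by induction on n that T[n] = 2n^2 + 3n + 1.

Base case: T[1] = 6, and 2·1^2 + 3·1 + 1 = 6.
Assume T[k] = 2k^2 + 3k + 1.
Then T[k+1] = T[k] + (4k + 5) = (2k^2 + 3k + 1) + (4k + 5) = 2k^2 + 7k + 6,
and 2·(k+1)^2 + 3·(k+1) + 1 = 2k^2 + 7k + 6.
By induction, T[n] = 2n^2 + 3n + 1 for all n ≥ 1.

T[n] = 2n^2 + 3n + 1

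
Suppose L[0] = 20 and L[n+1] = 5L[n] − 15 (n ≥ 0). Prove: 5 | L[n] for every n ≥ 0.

Base case: L[0] = 20 = 5·4, so 5 | L[0].
Assume 5 | L[j], so L[j] = 5t for some integer t.
Then L[j+1] = 5L[j] − 15 = 5·(5t) − 15 = 5(5t − 3), so 5 | L[j+1].
This completes the inductive step, so 5 | L[n] for all n ≥ 0.

5 | L[n]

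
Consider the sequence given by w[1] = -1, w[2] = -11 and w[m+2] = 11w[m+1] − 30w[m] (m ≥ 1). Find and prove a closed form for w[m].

Claim: w[m] = 5^m − 6^m.

Base cases: w[1] = -1 and 5^1 − 6^1 = -1; w[2] = -11 and 5^2 − 6^2 = -11.
Assume w[i] = 5^i − 6^i for all 1 ≤ i ≤ j, where j ≥ 2.
Then w[j+1] = 11w[j] − 30w[j−1] = 11·(5^j − 6^j) − 30·(5^{j−1} − 6^{j−1}) = (11·5 − 30)5^{j−1} − (11·6 − 30)6^{j−1} = 25·5^{j−1} − 36·6^{j−1} = 5^{j+1} − 6^{j+1}.
This completes the inductive step, so w[m] = 5^m − 6^m for all m ≥ 1.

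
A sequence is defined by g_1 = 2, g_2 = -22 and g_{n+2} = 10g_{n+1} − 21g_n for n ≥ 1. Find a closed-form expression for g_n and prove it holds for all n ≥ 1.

Claim: g_n = 3·3^n − 7^n.

Base cases: g_1 = 2 and 3·3^1 − 7^1 = 2; g_2 = -22 and 3·3^2 − 7^2 = -22.
Assume g_i = 3·3^i − 7^i for all 1 ≤ i ≤ j, where j ≥ 2.
Then g_{j+1} = 10g_j − 21g_{j−1} = 10·(3·3^j − 7^j) − 21·(3·3^{j−1} − 7^{j−1}) = 3·(10·3 − 21)3^{j−1} − (10·7 − 21)7^{j−1} = 27·3^{j−1} − 49·7^{j−1} = 3·3^{j+1} − 7^{j+1}.
Hence g_n = 3·3^n − 7^n for every n ≥ 1, by strong induction.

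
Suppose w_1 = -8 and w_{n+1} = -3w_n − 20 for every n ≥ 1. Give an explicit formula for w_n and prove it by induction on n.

Claim: w_n = (-3)^n − 5.

Base case: w_1 = -8, and (-3)^1 − 5 = -3 − 5 = -8.
Assume w_k = (-3)^k − 5 for some k ≥ 1.
Then w_{k+1} = -3w_k − 20 = -3·((-3)^k − 5) − 20 = -3·(-3)^k + 15 − 20 = (-3)^{k+1} − 5.
By induction, w_n = (-3)^n − 5 for all n ≥ 1.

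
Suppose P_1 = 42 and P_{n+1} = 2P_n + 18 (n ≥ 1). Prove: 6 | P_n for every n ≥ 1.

Base case: P_1 = 42 = 6·7, so 6 | P_1.
Assume 6 | P_k, so P_k = 6t for some integer t.
Then P_{k+1} = 2P_k + 18 = 2·(6t) + 18 = 6(2t + 3), so 6 | P_{k+1}.
So the property holds for k+1, and by induction 6 | P_n for all n ≥ 1.

6 | P_n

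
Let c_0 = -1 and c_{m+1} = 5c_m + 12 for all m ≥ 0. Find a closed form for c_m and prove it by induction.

Claim: c_m = 2·5^m − 3.

Base case: c_0 = -1, and 2·5^0 − 3 = 2 − 3 = -1.
Assume c_j = 2·5^j − 3 for some j ≥ 0.
Then c_{j+1} = 5c_j + 12 = 5·(2·5^j − 3) + 12 = 10·5^j − 15 + 12 = 2·5^{j+1} − 3.
Hence c_m = 2·5^m − 3 for every m ≥ 0, by induction.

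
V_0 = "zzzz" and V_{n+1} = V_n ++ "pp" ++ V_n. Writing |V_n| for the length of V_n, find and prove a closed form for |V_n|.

Claim: |V_n| = 6·2^n − 2.

Base case: |V_0| = 4, and 6·2^0 − 2 = 4.
Assume |V_m| = 6·2^m − 2.
Then |V_{m+1}| = |V_m| + 2 + |V_m| = 2|V_m| + 2 = 2(6·2^m − 2) + 2 = 6·2^{m+1} − 4 + 2 = 6·2^{m+1} − 2.
By induction, |V_n| = 6·2^n − 2 for all n ≥ 0.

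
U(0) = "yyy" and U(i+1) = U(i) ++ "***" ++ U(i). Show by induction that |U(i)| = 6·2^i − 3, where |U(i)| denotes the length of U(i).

Base case: |U(0)| = 3, and 6·2^0 − 3 = 3.
Assume |U(r)| = 6·2^r − 3.
Then |U(r+1)| = |U(r)| + 3 + |U(r)| = 2|U(r)| + 3 = 2(6·2^r − 3) + 3 = 6·2^{r+1} − 6 + 3 = 6·2^{r+1} − 3.
This completes the inductive step, so |U(i)| = 6·2^i − 3 for all i ≥ 0.

|U(i)| = 6·2^i − 3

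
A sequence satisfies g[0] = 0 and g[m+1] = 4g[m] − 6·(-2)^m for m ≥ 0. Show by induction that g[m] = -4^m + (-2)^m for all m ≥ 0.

Base case: g[0] = 0, and -4^0 + (-2)^0 = -1 + 1 = 0.
Assume g[r] = -4^r + (-2)^r for some r ≥ 0.
Then g[r+1] = 4g[r] − 6·(-2)^r = 4·(-4^r + (-2)^r) − 6·(-2)^r = -4^{r+1} + 4·(-2)^r − 6·(-2)^r = -4^{r+1} − 2·(-2)^r = -4^{r+1} + (-2)^{r+1}.
By induction, g[m] = -4^m + (-2)^m for all m ≥ 0.

g[m] = -4^m + (-2)^m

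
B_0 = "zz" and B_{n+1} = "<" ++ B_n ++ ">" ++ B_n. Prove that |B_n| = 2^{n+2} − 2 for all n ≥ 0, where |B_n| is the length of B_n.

Base case: |B_0| = 2, and 2^{0+2} − 2 = 2.
Assume |B_r| = 2^{r+2} − 2.
Then |B_{r+1}| = 1 + |B_r| + 1 + |B_r| = 2|B_r| + 2 = 2(2^{r+2} − 2) + 2 = 2^{r+3} − 4 + 2 = 2^{r+3} − 2.
By induction, |B_n| = 2^{n+2} − 2 for all n ≥ 0.

|B_n| = 2^{n+2} − 2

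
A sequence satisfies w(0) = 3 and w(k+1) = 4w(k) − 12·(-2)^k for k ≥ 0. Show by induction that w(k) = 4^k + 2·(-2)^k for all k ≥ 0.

Base case: w(0) = 3, and 4^0 + 2·(-2)^0 = 1 + 2 = 3.
Assume w(r) = 4^r + 2·(-2)^r for some r ≥ 0.
Then w(r+1) = 4w(r) − 12·(-2)^r = 4·(4^r + 2·(-2)^r) − 12·(-2)^r = 4^{r+1} + 8·(-2)^r − 12·(-2)^r = 4^{r+1} − 4·(-2)^r = 4^{r+1} + 2·(-2)^{r+1}.
By induction, w(k) = 4^k + 2·(-2)^k for all k ≥ 0.

w(k) = 4^k + 2·(-2)^k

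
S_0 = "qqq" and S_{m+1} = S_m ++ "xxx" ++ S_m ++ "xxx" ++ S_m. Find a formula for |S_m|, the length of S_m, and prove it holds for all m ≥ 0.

Claim: |S_m| = 6·3^m − 3.

Base case: |S_0| = 3, and 6·3^0 − 3 = 3.
Assume |S_j| = 6·3^j − 3.
Then |S_{j+1}| = 3|S_j| + 6 = 3(6·3^j − 3) + 6 = 6·3^{j+1} − 9 + 6 = 6·3^{j+1} − 3.
This completes the inductive step, so |S_m| = 6·3^m − 3 for all m ≥ 0.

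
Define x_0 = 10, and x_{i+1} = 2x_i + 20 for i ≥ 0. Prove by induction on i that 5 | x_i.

Base case: x_0 = 10 = 5·2, so 5 | x_0.
Assume 5 | x_j, so x_j = 5t for some integer t.
Then x_{j+1} = 2x_j + 20 = 2·(5t) + 20 = 5(2t + 4), so 5 | x_{j+1}.
Hence 5 | x_i for every i ≥ 0, by induction.

5 | x_i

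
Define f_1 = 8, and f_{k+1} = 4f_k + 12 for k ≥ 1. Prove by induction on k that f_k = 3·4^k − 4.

Base case: f_1 = 8, and 3·4^1 − 4 = 12 − 4 = 8.
Assume f_m = 3·4^m − 4 for some m ≥ 1.
Then f_{m+1} = 4f_m + 12 = 4·(3·4^m − 4) + 12 = 12·4^m − 16 + 12 = 3·4^{m+1} − 4.
So the formula holds for m+1, and by induction f_k = 3·4^k − 4 for all k ≥ 1.

f_k = 3·4^k − 4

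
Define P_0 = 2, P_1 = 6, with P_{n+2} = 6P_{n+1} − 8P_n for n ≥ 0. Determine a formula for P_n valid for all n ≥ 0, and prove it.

Claim: P_n = 2^n + 4^n.

Base cases: P_0 = 2 and 2^0 + 4^0 = 2; P_1 = 6 and 2^1 + 4^1 = 6.
Assume P_j = 2^j + 4^j for all 0 ≤ j ≤ k, where k ≥ 1.
Then P_{k+1} = 6P_k − 8P_{k−1} = 6·(2^k + 4^k) − 8·(2^{k−1} + 4^{k−1}) = (6·2 − 8)2^{k−1} + (6·4 − 8)4^{k−1} = 4·2^{k−1} + 16·4^{k−1} = 2^{k+1} + 4^{k+1}.
This completes the inductive step, so P_n = 2^n + 4^n for all n ≥ 0.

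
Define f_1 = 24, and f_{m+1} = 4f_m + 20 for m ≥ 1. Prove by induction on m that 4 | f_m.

Base case: f_1 = 24 = 4·6, so 4 | f_1.
Assume 4 | f_k, so f_k = 4t for some integer t.
Then f_{k+1} = 4f_k + 20 = 4·(4t) + 20 = 4(4t + 5), so 4 | f_{k+1}.
By induction, 4 | f_m for all m ≥ 1.

4 | f_m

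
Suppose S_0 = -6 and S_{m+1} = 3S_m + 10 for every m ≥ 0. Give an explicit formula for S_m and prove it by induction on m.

Claim: S_m = -3^m − 5.

Base case: S_0 = -6, and -3^0 − 5 = -1 − 5 = -6.
Assume S_k = -3^k − 5 for some k ≥ 0.
Then S_{k+1} = 3S_k + 10 = 3·(-3^k − 5) + 10 = -3^{k+1} − 15 + 10 = -3^{k+1} − 5.
By induction, S_m = -3^m − 5 for all m ≥ 0.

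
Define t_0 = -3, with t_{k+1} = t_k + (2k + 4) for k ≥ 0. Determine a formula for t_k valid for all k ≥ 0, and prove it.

Claim: t_k = k^2 + 3k − 3.

Base case: t_0 = -3, and 0^2 + 3·0 − 3 = -3.
Assume t_m = m^2 + 3m − 3.
Then t_{m+1} = t_m + (2m + 4) = (m^2 + 3m − 3) + (2m + 4) = m^2 + 5m + 1,
and (m+1)^2 + 3·(m+1) − 3 = m^2 + 5m + 1.
By induction, t_k = k^2 + 3k − 3 for all k ≥ 0.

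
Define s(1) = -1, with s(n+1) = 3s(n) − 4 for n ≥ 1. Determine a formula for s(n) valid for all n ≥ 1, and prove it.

Claim: s(n) = -3^n + 2.

Base case: s(1) = -1, and -3^1 + 2 = -3 + 2 = -1.
Assume s(k) = -3^k + 2 for some k ≥ 1.
Then s(k+1) = 3s(k) − 4 = 3·(-3^k + 2) − 4 = -3^{k+1} + 6 − 4 = -3^{k+1} + 2.
Hence s(n) = -3^n + 2 for every n ≥ 1, by induction.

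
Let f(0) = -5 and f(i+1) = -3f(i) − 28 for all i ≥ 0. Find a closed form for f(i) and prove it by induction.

Claim: f(i) = 2·(-3)^i − 7.

Base case: f(0) = -5, and 2·(-3)^0 − 7 = 2 − 7 = -5.
Assume f(j) = 2·(-3)^j − 7 for some j ≥ 0.
Then f(j+1) = -3f(j) − 28 = -3·(2·(-3)^j − 7) − 28 = -6·(-3)^j + 21 − 28 = 2·(-3)^{j+1} − 7.
Hence f(i) = 2·(-3)^i − 7 for every i ≥ 0, by induction.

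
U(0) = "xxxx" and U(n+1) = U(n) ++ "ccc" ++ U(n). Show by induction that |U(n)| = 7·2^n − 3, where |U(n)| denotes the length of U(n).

Base case: |U(0)| = 4, and 7·2^0 − 3 = 4.
Assume |U(k)| = 7·2^k − 3.
Then |U(k+1)| = |U(k)| + 3 + |U(k)| = 2|U(k)| + 3 = 2(7·2^k − 3) + 3 = 7·2^{k+1} − 6 + 3 = 7·2^{k+1} − 3.
Hence |U(n)| = 7·2^n − 3 for every n ≥ 0, by induction.

|U(n)| = 7·2^n − 3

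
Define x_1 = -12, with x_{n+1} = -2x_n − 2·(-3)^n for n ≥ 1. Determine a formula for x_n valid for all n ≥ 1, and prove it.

Claim: x_n = 3·(-2)^n + 2·(-3)^n.

Base case: x_1 = -12, and 3·(-2)^1 + 2·(-3)^1 = -6 − 6 = -12.
Assume x_r = 3·(-2)^r + 2·(-3)^r for some r ≥ 1.
Then x_{r+1} = -2x_r − 2·(-3)^r = -2·(3·(-2)^r + 2·(-3)^r) − 2·(-3)^r = 3·(-2)^{r+1} − 4·(-3)^r − 2·(-3)^r = 3·(-2)^{r+1} − 6·(-3)^r = 3·(-2)^{r+1} + 2·(-3)^{r+1}.
This completes the inductive step, so x_n = 3·(-2)^n + 2·(-3)^n for all n ≥ 1.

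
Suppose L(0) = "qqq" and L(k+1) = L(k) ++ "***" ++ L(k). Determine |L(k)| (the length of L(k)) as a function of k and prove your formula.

Claim: |L(k)| = 6·2^k − 3.

Base case: |L(0)| = 3, and 6·2^0 − 3 = 3.
Assume |L(r)| = 6·2^r − 3.
Then |L(r+1)| = |L(r)| + 3 + |L(r)| = 2|L(r)| + 3 = 2(6·2^r − 3) + 3 = 6·2^{r+1} − 6 + 3 = 6·2^{r+1} − 3.
This completes the inductive step, so |L(k)| = 6·2^k − 3 for all k ≥ 0.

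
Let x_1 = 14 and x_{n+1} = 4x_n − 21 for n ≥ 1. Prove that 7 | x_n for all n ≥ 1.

Base case: x_1 = 14 = 7·2, so 7 | x_1.
Assume 7 | x_j, so x_j = 7t for some integer t.
Then x_{j+1} = 4x_j − 21 = 4·(7t) − 21 = 7(4t − 3), so 7 | x_{j+1}.
So the property holds for j+1, and by induction 7 | x_n for all n ≥ 1.

7 | x_n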